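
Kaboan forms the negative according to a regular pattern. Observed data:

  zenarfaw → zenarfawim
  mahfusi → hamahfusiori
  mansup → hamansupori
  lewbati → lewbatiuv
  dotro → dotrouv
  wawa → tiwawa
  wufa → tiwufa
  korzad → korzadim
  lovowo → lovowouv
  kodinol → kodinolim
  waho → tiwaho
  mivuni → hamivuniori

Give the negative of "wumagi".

tiwumagi

waho and dotro both end in -o yet inflect differently (tiwaho, dotrouv), so the final letter is not what conditions the rule; the first letter is.
"wumagi" begins with w-. The stems beginning with w- (wawa → tiwawa, waho → tiwaho, wufa → tiwufa) add the prefix ti-.
The other patterns: stems beginning with m- add ha- … -ori around the stem; stems beginning with d- or l- add -uv; stems beginning with k- or z- add -im.
So wumagi → tiwumagi.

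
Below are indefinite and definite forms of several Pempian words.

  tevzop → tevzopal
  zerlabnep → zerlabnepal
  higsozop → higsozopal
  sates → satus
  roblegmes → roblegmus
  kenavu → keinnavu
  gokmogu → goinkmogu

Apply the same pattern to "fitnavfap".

zerlabnep and sates both have last vowel 'e' yet inflect differently (zerlabnepal, satus), so the last vowel is not what conditions the rule; the final letter is.
"fitnavfap" ends in -p. The stems ending in -p (tevzop → tevzopal, zerlabnep → zerlabnepal, higsozop → higsozopal) add -al.
The other patterns: stems ending in -s change the last vowel to 'u'; stems ending in -u insert -in- after the first vowel.
So fitnavfap → fitnavfapal.

fitnavfapal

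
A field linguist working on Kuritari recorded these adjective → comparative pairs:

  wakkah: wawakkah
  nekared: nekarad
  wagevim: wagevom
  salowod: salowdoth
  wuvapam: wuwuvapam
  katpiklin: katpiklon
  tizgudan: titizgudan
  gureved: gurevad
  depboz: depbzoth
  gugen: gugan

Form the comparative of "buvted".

"buvted" has last vowel 'e'. The stems whose last vowel is 'e' (gugen → gugan, nekared → nekarad, gureved → gurevad) change the last vowel to 'a'.
The other patterns: stems whose last vowel is 'a' repeat the first consonant+vowel as a prefix; stems whose last vowel is 'i' change the last vowel to 'o'; stems whose last vowel is 'o' delete the last vowel and add -oth.
So buvted → buvtad.

buvtad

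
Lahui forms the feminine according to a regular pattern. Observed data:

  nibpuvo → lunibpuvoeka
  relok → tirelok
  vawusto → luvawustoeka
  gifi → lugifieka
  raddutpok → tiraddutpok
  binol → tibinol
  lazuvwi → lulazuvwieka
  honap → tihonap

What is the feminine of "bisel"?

tibisel

nibpuvo and raddutpok both have last vowel 'o' yet inflect differently (lunibpuvoeka, tiraddutpok), so the last vowel is not what conditions the rule; whether the stem ends in a vowel or a consonant is.
"bisel" ends in a consonant. The stems ending in a consonant (raddutpok → tiraddutpok, binol → tibinol, relok → tirelok) add the prefix ti-.
The other pattern: stems ending in a vowel add lu- … -eka around the stem.
So bisel → tibisel.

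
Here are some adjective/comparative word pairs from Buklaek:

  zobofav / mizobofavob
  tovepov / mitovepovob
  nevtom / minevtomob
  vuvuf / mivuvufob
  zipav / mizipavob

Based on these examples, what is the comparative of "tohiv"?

Every pair shown (zobofav → mizobofavob, tovepov → mitovepovob, nevtom → minevtomob, …) follows the same rule: add mi- … -ob around the stem.
So tohiv → mitohivob.

mitohivob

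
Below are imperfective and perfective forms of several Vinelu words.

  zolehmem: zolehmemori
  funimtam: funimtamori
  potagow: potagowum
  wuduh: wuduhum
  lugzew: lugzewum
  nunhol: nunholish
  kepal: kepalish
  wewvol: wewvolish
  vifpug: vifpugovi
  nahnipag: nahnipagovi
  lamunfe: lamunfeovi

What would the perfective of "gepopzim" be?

gepopzimori

zolehmem and lugzew both have last vowel 'e' yet inflect differently (zolehmemori, lugzewum), so the last vowel is not what conditions the rule; the final letter is.
"gepopzim" ends in -m. The stems ending in -m (zolehmem → zolehmemori, funimtam → funimtamori) add -ori.
So gepopzim → gepopzimori.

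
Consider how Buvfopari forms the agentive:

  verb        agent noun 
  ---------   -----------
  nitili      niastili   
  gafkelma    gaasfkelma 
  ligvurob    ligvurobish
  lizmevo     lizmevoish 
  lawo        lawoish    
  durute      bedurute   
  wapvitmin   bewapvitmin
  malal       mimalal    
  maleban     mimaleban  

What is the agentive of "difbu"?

wapvitmin and maleban both end in -n yet inflect differently (bewapvitmin, mimaleban), so the final letter is not what conditions the rule; the first letter is.
"difbu" begins with d-. The one such stem in the data (durute → bedurute) adds the prefix be-, so the same rule applies.
The other patterns: stems beginning with g- or n- insert -as- after the first vowel; stems beginning with l- add -ish; stems beginning with m- add the prefix mi-.
So difbu → bedifbu.

bedifbu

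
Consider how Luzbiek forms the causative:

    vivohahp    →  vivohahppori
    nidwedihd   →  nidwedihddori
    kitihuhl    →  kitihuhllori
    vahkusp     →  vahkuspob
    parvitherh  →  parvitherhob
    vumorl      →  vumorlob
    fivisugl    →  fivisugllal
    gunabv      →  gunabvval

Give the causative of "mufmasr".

"mufmasr" has second-to-last letter 's'. The one such stem in the data (vahkusp → vahkuspob) adds -ob, so the same rule applies.
So mufmasr → mufmasrob.

mufmasrob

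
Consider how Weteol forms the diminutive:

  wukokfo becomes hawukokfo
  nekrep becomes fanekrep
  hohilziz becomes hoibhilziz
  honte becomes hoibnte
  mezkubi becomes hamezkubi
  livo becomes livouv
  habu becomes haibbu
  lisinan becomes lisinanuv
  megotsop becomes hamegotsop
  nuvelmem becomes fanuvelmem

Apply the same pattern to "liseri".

livo and wukokfo both end in -o yet inflect differently (livouv, hawukokfo), so the final letter is not what conditions the rule; the first letter is.
"liseri" begins with l-. The stems beginning with l- (livo → livouv, lisinan → lisinanuv) add -uv.
The other patterns: stems beginning with h- insert -ib- after the first vowel; stems beginning with n- add the prefix fa-; stems beginning with m- or w- add the prefix ha-.
So liseri → liseriuv.

liseriuv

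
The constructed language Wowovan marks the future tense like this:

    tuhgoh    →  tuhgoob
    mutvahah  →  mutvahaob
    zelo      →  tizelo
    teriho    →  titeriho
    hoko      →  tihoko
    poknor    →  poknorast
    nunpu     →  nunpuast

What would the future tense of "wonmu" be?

"wonmu" ends in -u. The one such stem in the data (nunpu → nunpuast) adds -ast, so the same rule applies.
The other patterns: stems ending in -h drop the final letter and add -ob; stems ending in -o add the prefix ti-.
So wonmu → wonmuast.

wonmuast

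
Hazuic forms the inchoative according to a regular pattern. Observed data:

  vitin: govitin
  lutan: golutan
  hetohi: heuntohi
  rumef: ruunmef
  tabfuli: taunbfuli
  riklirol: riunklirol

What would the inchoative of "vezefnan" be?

govezefnan

vitin and hetohi both have last vowel 'i' yet inflect differently (govitin, heuntohi), so the last vowel is not what conditions the rule; the final letter is.
"vezefnan" ends in -n. The stems ending in -n (vitin → govitin, lutan → golutan) add the prefix go-.
So vezefnan → govezefnan.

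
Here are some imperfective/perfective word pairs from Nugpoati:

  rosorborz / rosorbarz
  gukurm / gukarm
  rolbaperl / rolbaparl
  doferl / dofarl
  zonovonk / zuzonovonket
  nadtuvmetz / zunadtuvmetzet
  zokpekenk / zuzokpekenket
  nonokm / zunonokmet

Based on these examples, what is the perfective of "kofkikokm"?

zukofkikokmet

"kofkikokm" has second-to-last letter 'k'. The one such stem in the data (nonokm → zunonokmet) adds zu- … -et around the stem, so the same rule applies.
So kofkikokm → zukofkikokmet.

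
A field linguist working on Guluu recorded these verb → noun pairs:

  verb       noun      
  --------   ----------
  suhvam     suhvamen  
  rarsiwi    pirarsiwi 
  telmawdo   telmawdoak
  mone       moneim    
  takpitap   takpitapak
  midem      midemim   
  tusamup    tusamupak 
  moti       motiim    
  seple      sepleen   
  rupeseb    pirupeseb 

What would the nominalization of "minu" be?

minuim

suhvam and midem both end in -m yet inflect differently (suhvamen, midemim), so the final letter is not what conditions the rule; the first letter is.
"minu" begins with m-. The stems beginning with m- (moti → motiim, midem → midemim, mone → moneim) add -im.
The other patterns: stems beginning with s- add -en; stems beginning with r- add the prefix pi-; stems beginning with t- add -ak.
So minu → minuim.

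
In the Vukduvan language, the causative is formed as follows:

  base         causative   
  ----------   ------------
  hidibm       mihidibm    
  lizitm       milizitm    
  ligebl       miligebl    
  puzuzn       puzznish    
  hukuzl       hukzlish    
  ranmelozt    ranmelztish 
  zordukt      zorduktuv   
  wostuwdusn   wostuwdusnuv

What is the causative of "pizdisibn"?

ligebl and hukuzl both end in -l yet inflect differently (miligebl, hukzlish), so the final letter is not what conditions the rule; the second-to-last letter is.
"pizdisibn" has second-to-last letter 'b'. The stems whose second-to-last letter is 'b' (hidibm → mihidibm, ligebl → miligebl) add the prefix mi-.
The other patterns: stems whose second-to-last letter is 'z' delete the last vowel and add -ish; stems whose second-to-last letter is 'k' or 's' add -uv.
So pizdisibn → mipizdisibn.

mipizdisibn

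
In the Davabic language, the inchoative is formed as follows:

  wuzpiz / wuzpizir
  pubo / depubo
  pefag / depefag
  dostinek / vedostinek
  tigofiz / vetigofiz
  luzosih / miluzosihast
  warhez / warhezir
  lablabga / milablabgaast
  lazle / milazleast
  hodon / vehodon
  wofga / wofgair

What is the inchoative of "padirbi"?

depadirbi

lablabga and wofga both end in -a yet inflect differently (milablabgaast, wofgair), so the final letter is not what conditions the rule; the first letter is.
"padirbi" begins with p-. The stems beginning with p- (pefag → depefag, pubo → depubo) add the prefix de-.
So padirbi → depadirbi.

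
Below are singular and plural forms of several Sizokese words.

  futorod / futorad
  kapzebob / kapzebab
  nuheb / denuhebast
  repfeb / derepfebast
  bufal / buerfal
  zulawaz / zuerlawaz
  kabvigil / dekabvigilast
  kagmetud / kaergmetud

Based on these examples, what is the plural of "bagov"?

"bagov" has last vowel 'o'. The stems whose last vowel is 'o' (kapzebob → kapzebab, futorod → futorad) change the last vowel to 'a'.
The other patterns: stems whose last vowel is 'e' or 'i' add de- … -ast around the stem; stems whose last vowel is 'a' or 'u' insert -er- after the first vowel.
So bagov → bagav.

bagav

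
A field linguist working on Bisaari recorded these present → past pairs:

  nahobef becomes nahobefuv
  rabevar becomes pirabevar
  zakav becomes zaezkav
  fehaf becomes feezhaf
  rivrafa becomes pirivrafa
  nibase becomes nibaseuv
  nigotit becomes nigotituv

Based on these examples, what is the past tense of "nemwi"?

nemwiuv

"nemwi" begins with n-. The stems beginning with n- (nibase → nibaseuv, nahobef → nahobefuv, nigotit → nigotituv) add -uv.
The other patterns: stems beginning with r- add the prefix pi-; stems beginning with f- or z- insert -ez- after the first vowel.
So nemwi → nemwiuv.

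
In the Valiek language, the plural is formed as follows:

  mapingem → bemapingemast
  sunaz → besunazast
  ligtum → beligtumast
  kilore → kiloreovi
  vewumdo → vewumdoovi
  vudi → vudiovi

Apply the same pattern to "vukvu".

vukvuovi

"vukvu" ends in a vowel. The stems ending in a vowel (kilore → kiloreovi, vewumdo → vewumdoovi, vudi → vudiovi) add -ovi.
The other pattern: stems ending in a consonant add be- … -ast around the stem.
So vukvu → vukvuovi.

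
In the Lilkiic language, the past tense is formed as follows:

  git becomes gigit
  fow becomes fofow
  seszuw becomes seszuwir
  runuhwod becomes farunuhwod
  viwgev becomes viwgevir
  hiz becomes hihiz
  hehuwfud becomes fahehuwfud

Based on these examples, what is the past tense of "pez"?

"pez" has 1 vowel. The stems with 1 vowel (hiz → hihiz, fow → fofow, git → gigit) repeat the first consonant+vowel as a prefix.
So pez → pepez.

pepez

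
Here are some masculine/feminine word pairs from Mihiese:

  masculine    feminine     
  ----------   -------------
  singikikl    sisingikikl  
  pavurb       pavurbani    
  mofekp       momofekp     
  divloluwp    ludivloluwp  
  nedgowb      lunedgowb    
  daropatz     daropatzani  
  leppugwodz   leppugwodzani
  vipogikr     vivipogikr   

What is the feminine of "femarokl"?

fefemarokl

mofekp and divloluwp both end in -p yet inflect differently (momofekp, ludivloluwp), so the final letter is not what conditions the rule; the second-to-last letter is.
"femarokl" has second-to-last letter 'k'. The stems whose second-to-last letter is 'k' (singikikl → sisingikikl, vipogikr → vivipogikr, mofekp → momofekp) repeat the first consonant+vowel as a prefix.
So femarokl → fefemarokl.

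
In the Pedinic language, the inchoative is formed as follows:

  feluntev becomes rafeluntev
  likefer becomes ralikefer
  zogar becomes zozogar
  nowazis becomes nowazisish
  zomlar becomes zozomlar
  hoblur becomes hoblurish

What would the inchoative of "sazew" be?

"sazew" has last vowel 'e'. The stems whose last vowel is 'e' (likefer → ralikefer, feluntev → rafeluntev) add the prefix ra-.
So sazew → rasazew.

rasazew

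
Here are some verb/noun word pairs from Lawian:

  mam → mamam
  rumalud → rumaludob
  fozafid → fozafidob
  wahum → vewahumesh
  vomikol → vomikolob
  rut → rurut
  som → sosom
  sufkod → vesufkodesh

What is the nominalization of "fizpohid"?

fizpohidob

mam and wahum both end in -m yet inflect differently (mamam, vewahumesh), so the final letter is not what conditions the rule; the number of vowels is.
"fizpohid" has 3 vowels. The stems with 3 vowels (fozafid → fozafidob, vomikol → vomikolob, rumalud → rumaludob) add -ob.
So fizpohid → fizpohidob.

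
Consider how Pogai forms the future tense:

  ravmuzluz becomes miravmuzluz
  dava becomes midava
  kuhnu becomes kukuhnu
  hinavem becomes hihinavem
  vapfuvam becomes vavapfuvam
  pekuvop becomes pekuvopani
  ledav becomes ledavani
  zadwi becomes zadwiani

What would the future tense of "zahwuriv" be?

zahwurivani

ravmuzluz and kuhnu both have last vowel 'u' yet inflect differently (miravmuzluz, kukuhnu), so the last vowel is not what conditions the rule; the final letter is.
"zahwuriv" ends in -v. The one such stem in the data (ledav → ledavani) adds -ani, so the same rule applies.
The other patterns: stems ending in -a or -z add the prefix mi-; stems ending in -m or -u repeat the first consonant+vowel as a prefix.
So zahwuriv → zahwurivani.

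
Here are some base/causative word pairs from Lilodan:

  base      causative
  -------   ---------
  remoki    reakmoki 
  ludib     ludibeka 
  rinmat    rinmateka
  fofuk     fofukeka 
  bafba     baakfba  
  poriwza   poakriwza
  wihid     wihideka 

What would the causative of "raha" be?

raakha

"raha" ends in a vowel. The stems ending in a vowel (remoki → reakmoki, bafba → baakfba, poriwza → poakriwza) insert -ak- after the first vowel.
The other pattern: stems ending in a consonant add -eka.
So raha → raakha.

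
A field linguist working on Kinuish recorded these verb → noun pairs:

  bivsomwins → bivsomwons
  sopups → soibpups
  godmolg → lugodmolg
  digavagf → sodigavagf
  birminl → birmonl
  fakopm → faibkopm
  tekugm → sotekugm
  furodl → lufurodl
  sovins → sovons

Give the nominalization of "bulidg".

lubulidg

bivsomwins and sopups both end in -s yet inflect differently (bivsomwons, soibpups), so the final letter is not what conditions the rule; the second-to-last letter is.
"bulidg" has second-to-last letter 'd'. The one such stem in the data (furodl → lufurodl) adds the prefix lu-, so the same rule applies.
The other patterns: stems whose second-to-last letter is 'g' add the prefix so-; stems whose second-to-last letter is 'n' change the last vowel to 'o'; stems whose second-to-last letter is 'p' insert -ib- after the first vowel.
So bulidg → lubulidg.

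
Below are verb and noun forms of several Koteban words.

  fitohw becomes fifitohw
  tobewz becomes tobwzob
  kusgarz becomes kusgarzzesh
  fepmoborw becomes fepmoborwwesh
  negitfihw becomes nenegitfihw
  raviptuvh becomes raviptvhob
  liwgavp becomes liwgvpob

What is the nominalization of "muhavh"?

muhvhob

fitohw and fepmoborw both end in -w yet inflect differently (fifitohw, fepmoborwwesh), so the final letter is not what conditions the rule; the second-to-last letter is.
"muhavh" has second-to-last letter 'v'. The stems whose second-to-last letter is 'v' (liwgavp → liwgvpob, raviptuvh → raviptvhob) delete the last vowel and add -ob.
The other patterns: stems whose second-to-last letter is 'h' repeat the first consonant+vowel as a prefix; stems whose second-to-last letter is 'r' double the final consonant and add -esh.
So muhavh → muhvhob.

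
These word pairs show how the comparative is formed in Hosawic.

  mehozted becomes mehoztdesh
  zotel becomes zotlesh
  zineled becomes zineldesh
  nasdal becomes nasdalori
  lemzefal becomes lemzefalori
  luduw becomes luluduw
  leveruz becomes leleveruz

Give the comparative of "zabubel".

zabublesh

zotel and nasdal both end in -l yet inflect differently (zotlesh, nasdalori), so the final letter is not what conditions the rule; the last vowel is.
"zabubel" has last vowel 'e'. The stems whose last vowel is 'e' (mehozted → mehoztdesh, zotel → zotlesh, zineled → zineldesh) delete the last vowel and add -esh.
The other patterns: stems whose last vowel is 'a' add -ori; stems whose last vowel is 'u' repeat the first consonant+vowel as a prefix.
So zabubel → zabublesh.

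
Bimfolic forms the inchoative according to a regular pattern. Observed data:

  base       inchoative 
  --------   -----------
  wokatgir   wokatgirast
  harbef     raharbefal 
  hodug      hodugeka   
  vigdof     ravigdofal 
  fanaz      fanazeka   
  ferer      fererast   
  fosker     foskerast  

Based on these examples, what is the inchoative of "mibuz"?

"mibuz" ends in -z. The one such stem in the data (fanaz → fanazeka) adds -eka, so the same rule applies.
The other patterns: stems ending in -r add -ast; stems ending in -f add ra- … -al around the stem.
So mibuz → mibuzeka.

mibuzeka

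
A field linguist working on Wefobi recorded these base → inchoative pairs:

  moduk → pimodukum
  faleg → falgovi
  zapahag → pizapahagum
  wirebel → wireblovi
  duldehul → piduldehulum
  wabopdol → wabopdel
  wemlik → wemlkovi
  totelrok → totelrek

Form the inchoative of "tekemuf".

pitekemufum

duldehul and wabopdol both end in -l yet inflect differently (piduldehulum, wabopdel), so the final letter is not what conditions the rule; the last vowel is.
"tekemuf" has last vowel 'u'. The stems whose last vowel is 'u' (moduk → pimodukum, duldehul → piduldehulum) add pi- … -um around the stem.
The other patterns: stems whose last vowel is 'o' change the last vowel to 'e'; stems whose last vowel is 'e' or 'i' delete the last vowel and add -ovi.
So tekemuf → pitekemufum.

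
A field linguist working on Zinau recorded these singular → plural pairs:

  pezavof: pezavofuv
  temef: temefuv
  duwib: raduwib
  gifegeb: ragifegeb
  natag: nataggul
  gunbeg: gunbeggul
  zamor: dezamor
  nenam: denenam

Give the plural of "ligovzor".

temef and gifegeb both have last vowel 'e' yet inflect differently (temefuv, ragifegeb), so the last vowel is not what conditions the rule; the final letter is.
"ligovzor" ends in -r. The one such stem in the data (zamor → dezamor) adds the prefix de-, so the same rule applies.
The other patterns: stems ending in -f add -uv; stems ending in -b add the prefix ra-; stems ending in -g double the final consonant and add -ul.
So ligovzor → deligovzor.

deligovzor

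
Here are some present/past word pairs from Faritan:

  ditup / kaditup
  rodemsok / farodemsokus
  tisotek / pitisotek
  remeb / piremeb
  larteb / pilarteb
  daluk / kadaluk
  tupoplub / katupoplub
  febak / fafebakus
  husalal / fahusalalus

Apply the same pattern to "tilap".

tisotek and daluk both end in -k yet inflect differently (pitisotek, kadaluk), so the final letter is not what conditions the rule; the last vowel is.
"tilap" has last vowel 'a'. The stems whose last vowel is 'a' (febak → fafebakus, husalal → fahusalalus) add fa- … -us around the stem.
So tilap → fatilapus.

fatilapus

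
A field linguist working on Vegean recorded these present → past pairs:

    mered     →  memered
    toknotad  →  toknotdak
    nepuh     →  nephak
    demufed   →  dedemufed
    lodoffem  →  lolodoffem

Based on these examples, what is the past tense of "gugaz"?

mered and toknotad both end in -d yet inflect differently (memered, toknotdak), so the final letter is not what conditions the rule; the last vowel is.
"gugaz" has last vowel 'a'. The one such stem in the data (toknotad → toknotdak) deletes the last vowel and adds -ak (as does nepuh), so the same rule applies.
So gugaz → gugzak.

gugzak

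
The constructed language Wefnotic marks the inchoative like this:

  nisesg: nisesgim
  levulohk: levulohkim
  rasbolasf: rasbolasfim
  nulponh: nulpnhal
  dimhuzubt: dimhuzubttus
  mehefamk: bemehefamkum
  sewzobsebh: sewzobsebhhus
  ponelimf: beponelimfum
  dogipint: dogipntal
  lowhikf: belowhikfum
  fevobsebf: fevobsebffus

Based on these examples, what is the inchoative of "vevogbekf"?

bevevogbekfum

dogipint and dimhuzubt both end in -t yet inflect differently (dogipntal, dimhuzubttus), so the final letter is not what conditions the rule; the second-to-last letter is.
"vevogbekf" has second-to-last letter 'k'. The one such stem in the data (lowhikf → belowhikfum) adds be- … -um around the stem, so the same rule applies.
So vevogbekf → bevevogbekfum.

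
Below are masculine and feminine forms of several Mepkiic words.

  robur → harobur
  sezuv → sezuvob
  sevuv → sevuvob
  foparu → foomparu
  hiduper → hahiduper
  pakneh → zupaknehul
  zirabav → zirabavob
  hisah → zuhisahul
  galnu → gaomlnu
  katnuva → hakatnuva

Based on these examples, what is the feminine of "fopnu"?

foompnu

"fopnu" ends in -u. The stems ending in -u (foparu → foomparu, galnu → gaomlnu) insert -om- after the first vowel.
So fopnu → foompnu.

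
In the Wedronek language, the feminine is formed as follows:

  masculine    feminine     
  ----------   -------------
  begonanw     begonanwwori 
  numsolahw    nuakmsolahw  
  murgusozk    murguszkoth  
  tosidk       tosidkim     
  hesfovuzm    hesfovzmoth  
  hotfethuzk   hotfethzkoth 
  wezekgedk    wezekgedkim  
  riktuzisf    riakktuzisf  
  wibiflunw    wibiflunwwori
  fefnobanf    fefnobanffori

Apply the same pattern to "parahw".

paakrahw

fefnobanf and riktuzisf both end in -f yet inflect differently (fefnobanffori, riakktuzisf), so the final letter is not what conditions the rule; the second-to-last letter is.
"parahw" has second-to-last letter 'h'. The one such stem in the data (numsolahw → nuakmsolahw) inserts -ak- after the first vowel (as does riktuzisf), so the same rule applies.
The other patterns: stems whose second-to-last letter is 'z' delete the last vowel and add -oth; stems whose second-to-last letter is 'n' double the final consonant and add -ori; stems whose second-to-last letter is 'd' add -im.
So parahw → paakrahw.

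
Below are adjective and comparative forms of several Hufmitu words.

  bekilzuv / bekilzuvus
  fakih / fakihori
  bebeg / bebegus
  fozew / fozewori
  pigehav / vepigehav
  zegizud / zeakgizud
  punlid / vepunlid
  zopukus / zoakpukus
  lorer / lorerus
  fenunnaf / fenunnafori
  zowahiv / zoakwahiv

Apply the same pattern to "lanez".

lanezus

pigehav and zowahiv both end in -v yet inflect differently (vepigehav, zoakwahiv), so the final letter is not what conditions the rule; the first letter is.
"lanez" begins with l-. The one such stem in the data (lorer → lorerus) adds -us, so the same rule applies.
So lanez → lanezus.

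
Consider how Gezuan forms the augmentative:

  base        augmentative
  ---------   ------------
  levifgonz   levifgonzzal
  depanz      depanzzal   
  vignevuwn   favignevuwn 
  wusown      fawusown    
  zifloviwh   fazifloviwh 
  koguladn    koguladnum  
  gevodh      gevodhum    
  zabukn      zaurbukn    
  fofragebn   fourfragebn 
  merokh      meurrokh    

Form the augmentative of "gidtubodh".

gidtubodhum

vignevuwn and koguladn both end in -n yet inflect differently (favignevuwn, koguladnum), so the final letter is not what conditions the rule; the second-to-last letter is.
"gidtubodh" has second-to-last letter 'd'. The stems whose second-to-last letter is 'd' (koguladn → koguladnum, gevodh → gevodhum) add -um.
So gidtubodh → gidtubodhum.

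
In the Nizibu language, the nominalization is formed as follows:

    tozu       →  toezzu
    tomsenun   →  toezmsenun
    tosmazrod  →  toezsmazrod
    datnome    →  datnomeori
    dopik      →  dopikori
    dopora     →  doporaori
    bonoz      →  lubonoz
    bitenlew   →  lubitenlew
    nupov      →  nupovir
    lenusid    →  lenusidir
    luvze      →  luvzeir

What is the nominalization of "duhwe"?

"duhwe" begins with d-. The stems beginning with d- (datnome → datnomeori, dopik → dopikori, dopora → doporaori) add -ori.
The other patterns: stems beginning with t- insert -ez- after the first vowel; stems beginning with b- add the prefix lu-; stems beginning with l- or n- add -ir.
So duhwe → duhweori.

duhweori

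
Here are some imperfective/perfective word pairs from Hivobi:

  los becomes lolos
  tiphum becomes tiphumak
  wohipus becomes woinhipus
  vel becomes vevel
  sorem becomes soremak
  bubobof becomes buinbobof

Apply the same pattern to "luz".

los and wohipus both end in -s yet inflect differently (lolos, woinhipus), so the final letter is not what conditions the rule; the number of vowels is.
"luz" has 1 vowel. The stems with 1 vowel (vel → vevel, los → lolos) repeat the first consonant+vowel as a prefix.
So luz → luluz.

luluz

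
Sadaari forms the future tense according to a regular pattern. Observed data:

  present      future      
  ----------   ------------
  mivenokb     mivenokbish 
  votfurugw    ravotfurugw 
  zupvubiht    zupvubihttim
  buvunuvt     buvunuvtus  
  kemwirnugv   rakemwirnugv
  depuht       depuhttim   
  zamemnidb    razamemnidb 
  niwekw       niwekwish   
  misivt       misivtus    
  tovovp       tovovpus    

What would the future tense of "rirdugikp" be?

buvunuvt and depuht both end in -t yet inflect differently (buvunuvtus, depuhttim), so the final letter is not what conditions the rule; the second-to-last letter is.
"rirdugikp" has second-to-last letter 'k'. The stems whose second-to-last letter is 'k' (mivenokb → mivenokbish, niwekw → niwekwish) add -ish.
The other patterns: stems whose second-to-last letter is 'v' add -us; stems whose second-to-last letter is 'd' or 'g' add the prefix ra-; stems whose second-to-last letter is 'h' double the final consonant and add -im.
So rirdugikp → rirdugikpish.

rirdugikpish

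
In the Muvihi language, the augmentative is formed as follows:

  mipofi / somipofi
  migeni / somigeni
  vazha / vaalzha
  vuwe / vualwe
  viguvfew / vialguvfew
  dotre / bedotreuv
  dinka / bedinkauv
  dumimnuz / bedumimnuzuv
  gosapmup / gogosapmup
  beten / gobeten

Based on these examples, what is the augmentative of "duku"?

vuwe and dotre both end in -e yet inflect differently (vualwe, bedotreuv), so the final letter is not what conditions the rule; the first letter is.
"duku" begins with d-. The stems beginning with d- (dotre → bedotreuv, dinka → bedinkauv, dumimnuz → bedumimnuzuv) add be- … -uv around the stem.
The other patterns: stems beginning with m- add the prefix so-; stems beginning with v- insert -al- after the first vowel; stems beginning with b- or g- add the prefix go-.
So duku → bedukuuv.

bedukuuv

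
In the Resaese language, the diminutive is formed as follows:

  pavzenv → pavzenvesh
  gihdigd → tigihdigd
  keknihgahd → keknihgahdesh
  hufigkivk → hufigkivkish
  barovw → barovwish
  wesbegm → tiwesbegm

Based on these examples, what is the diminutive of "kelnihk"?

kelnihkesh

gihdigd and keknihgahd both end in -d yet inflect differently (tigihdigd, keknihgahdesh), so the final letter is not what conditions the rule; the second-to-last letter is.
"kelnihk" has second-to-last letter 'h'. The one such stem in the data (keknihgahd → keknihgahdesh) adds -esh, so the same rule applies.
So kelnihk → kelnihkesh.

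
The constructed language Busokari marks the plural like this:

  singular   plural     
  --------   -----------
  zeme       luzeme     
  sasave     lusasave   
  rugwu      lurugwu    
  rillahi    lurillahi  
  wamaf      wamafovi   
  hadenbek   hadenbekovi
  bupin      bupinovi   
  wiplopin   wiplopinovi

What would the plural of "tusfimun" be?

zeme and hadenbek both have last vowel 'e' yet inflect differently (luzeme, hadenbekovi), so the last vowel is not what conditions the rule; whether the stem ends in a vowel or a consonant is.
"tusfimun" ends in a consonant. The stems ending in a consonant (wamaf → wamafovi, hadenbek → hadenbekovi, bupin → bupinovi) add -ovi.
So tusfimun → tusfimunovi.

tusfimunovi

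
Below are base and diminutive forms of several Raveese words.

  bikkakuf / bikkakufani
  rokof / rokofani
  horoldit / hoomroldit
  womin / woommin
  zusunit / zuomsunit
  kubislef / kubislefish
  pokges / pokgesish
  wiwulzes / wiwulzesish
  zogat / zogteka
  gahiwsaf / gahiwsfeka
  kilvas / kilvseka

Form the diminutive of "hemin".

heommin

bikkakuf and kubislef both end in -f yet inflect differently (bikkakufani, kubislefish), so the final letter is not what conditions the rule; the last vowel is.
"hemin" has last vowel 'i'. The stems whose last vowel is 'i' (horoldit → hoomroldit, womin → woommin, zusunit → zuomsunit) insert -om- after the first vowel.
So hemin → heommin.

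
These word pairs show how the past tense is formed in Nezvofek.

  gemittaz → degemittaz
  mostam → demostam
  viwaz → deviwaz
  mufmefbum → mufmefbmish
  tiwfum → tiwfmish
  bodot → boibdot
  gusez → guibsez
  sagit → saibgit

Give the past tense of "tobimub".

"tobimub" has last vowel 'u'. The stems whose last vowel is 'u' (mufmefbum → mufmefbmish, tiwfum → tiwfmish) delete the last vowel and add -ish.
The other patterns: stems whose last vowel is 'a' add the prefix de-; stems whose last vowel is 'e', 'i' or 'o' insert -ib- after the first vowel.
So tobimub → tobimbish.

tobimbish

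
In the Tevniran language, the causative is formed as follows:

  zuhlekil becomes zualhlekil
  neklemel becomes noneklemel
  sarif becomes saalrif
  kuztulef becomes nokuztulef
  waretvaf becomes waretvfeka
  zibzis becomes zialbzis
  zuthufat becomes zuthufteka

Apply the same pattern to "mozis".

sarif and waretvaf both end in -f yet inflect differently (saalrif, waretvfeka), so the final letter is not what conditions the rule; the last vowel is.
"mozis" has last vowel 'i'. The stems whose last vowel is 'i' (zuhlekil → zualhlekil, zibzis → zialbzis, sarif → saalrif) insert -al- after the first vowel.
So mozis → moalzis.

moalzis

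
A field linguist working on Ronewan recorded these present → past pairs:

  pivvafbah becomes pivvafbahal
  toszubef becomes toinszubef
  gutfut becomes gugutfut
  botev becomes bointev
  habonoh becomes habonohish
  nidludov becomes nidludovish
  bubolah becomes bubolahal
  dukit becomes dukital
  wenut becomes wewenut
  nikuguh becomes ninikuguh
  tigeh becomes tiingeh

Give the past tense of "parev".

painrev

"parev" has last vowel 'e'. The stems whose last vowel is 'e' (botev → bointev, tigeh → tiingeh, toszubef → toinszubef) insert -in- after the first vowel.
So parev → painrev.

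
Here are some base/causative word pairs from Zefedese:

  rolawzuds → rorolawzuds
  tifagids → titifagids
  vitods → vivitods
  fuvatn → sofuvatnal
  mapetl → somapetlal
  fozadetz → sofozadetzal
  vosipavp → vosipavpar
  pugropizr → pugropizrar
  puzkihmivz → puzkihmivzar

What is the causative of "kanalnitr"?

sokanalnitral

"kanalnitr" has second-to-last letter 't'. The stems whose second-to-last letter is 't' (fuvatn → sofuvatnal, mapetl → somapetlal, fozadetz → sofozadetzal) add so- … -al around the stem.
So kanalnitr → sokanalnitral.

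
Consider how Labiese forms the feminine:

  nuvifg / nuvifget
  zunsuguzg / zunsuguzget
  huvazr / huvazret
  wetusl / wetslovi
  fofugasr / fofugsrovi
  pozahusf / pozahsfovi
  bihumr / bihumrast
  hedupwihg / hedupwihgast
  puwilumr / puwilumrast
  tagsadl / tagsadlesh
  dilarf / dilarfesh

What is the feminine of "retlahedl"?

"retlahedl" has second-to-last letter 'd'. The one such stem in the data (tagsadl → tagsadlesh) adds -esh, so the same rule applies.
The other patterns: stems whose second-to-last letter is 'f' or 'z' add -et; stems whose second-to-last letter is 's' delete the last vowel and add -ovi; stems whose second-to-last letter is 'h' or 'm' add -ast.
So retlahedl → retlahedlesh.

retlahedlesh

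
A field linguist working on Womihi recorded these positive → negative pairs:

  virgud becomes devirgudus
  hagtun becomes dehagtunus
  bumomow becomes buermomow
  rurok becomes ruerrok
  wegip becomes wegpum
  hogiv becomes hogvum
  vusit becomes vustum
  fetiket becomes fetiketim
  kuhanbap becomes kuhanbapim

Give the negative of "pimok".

piermok

vusit and fetiket both end in -t yet inflect differently (vustum, fetiketim), so the final letter is not what conditions the rule; the last vowel is.
"pimok" has last vowel 'o'. The stems whose last vowel is 'o' (bumomow → buermomow, rurok → ruerrok) insert -er- after the first vowel.
The other patterns: stems whose last vowel is 'u' add de- … -us around the stem; stems whose last vowel is 'i' delete the last vowel and add -um; stems whose last vowel is 'a' or 'e' add -im.
So pimok → piermok.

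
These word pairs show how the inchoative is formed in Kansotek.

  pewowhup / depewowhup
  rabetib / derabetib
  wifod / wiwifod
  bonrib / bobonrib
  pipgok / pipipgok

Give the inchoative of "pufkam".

rabetib and bonrib both end in -b yet inflect differently (derabetib, bobonrib), so the final letter is not what conditions the rule; the number of vowels is.
"pufkam" has 2 vowels. The stems with 2 vowels (wifod → wiwifod, bonrib → bobonrib, pipgok → pipipgok) repeat the first consonant+vowel as a prefix.
The other pattern: stems with 3 vowels add the prefix de-.
So pufkam → pupufkam.

pupufkam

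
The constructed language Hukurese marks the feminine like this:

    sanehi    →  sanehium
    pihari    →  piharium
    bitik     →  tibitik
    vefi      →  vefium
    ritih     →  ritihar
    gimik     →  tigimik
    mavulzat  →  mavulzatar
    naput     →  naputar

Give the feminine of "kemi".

kemium

bitik and vefi both have last vowel 'i' yet inflect differently (tibitik, vefium), so the last vowel is not what conditions the rule; the final letter is.
"kemi" ends in -i. The stems ending in -i (vefi → vefium, sanehi → sanehium, pihari → piharium) add -um.
The other patterns: stems ending in -k add the prefix ti-; stems ending in -h or -t add -ar.
So kemi → kemium.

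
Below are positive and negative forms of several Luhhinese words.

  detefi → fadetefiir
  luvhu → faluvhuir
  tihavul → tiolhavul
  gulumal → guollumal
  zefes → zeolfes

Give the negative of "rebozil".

"rebozil" ends in a consonant. The stems ending in a consonant (tihavul → tiolhavul, gulumal → guollumal, zefes → zeolfes) insert -ol- after the first vowel.
So rebozil → reolbozil.

reolbozil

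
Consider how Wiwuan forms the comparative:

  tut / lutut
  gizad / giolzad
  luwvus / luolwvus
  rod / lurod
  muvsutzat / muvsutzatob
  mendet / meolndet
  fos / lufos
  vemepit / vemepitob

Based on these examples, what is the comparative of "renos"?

reolnos

rod and gizad both end in -d yet inflect differently (lurod, giolzad), so the final letter is not what conditions the rule; the number of vowels is.
"renos" has 2 vowels. The stems with 2 vowels (gizad → giolzad, mendet → meolndet, luwvus → luolwvus) insert -ol- after the first vowel.
So renos → reolnos.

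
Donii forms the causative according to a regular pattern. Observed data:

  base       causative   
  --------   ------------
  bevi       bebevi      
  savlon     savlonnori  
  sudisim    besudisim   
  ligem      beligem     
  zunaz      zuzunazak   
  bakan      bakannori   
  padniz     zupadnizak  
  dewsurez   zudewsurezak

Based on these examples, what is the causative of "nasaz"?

zunasazak

zunaz and bakan both have last vowel 'a' yet inflect differently (zuzunazak, bakannori), so the last vowel is not what conditions the rule; the final letter is.
"nasaz" ends in -z. The stems ending in -z (dewsurez → zudewsurezak, zunaz → zuzunazak, padniz → zupadnizak) add zu- … -ak around the stem.
The other patterns: stems ending in -n double the final consonant and add -ori; stems ending in -i or -m add the prefix be-.
So nasaz → zunasazak.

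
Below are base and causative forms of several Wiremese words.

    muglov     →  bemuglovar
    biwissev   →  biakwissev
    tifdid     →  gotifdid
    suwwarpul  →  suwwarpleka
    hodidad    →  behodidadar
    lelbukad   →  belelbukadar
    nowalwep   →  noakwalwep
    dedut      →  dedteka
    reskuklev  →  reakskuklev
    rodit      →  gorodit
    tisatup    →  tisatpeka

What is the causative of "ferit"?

goferit

"ferit" has last vowel 'i'. The stems whose last vowel is 'i' (tifdid → gotifdid, rodit → gorodit) add the prefix go-.
The other patterns: stems whose last vowel is 'u' delete the last vowel and add -eka; stems whose last vowel is 'e' insert -ak- after the first vowel; stems whose last vowel is 'a' or 'o' add be- … -ar around the stem.
So ferit → goferit.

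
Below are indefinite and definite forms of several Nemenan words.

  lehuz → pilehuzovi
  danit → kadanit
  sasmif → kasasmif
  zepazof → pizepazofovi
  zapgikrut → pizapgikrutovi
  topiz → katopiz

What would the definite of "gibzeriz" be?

danit and zapgikrut both end in -t yet inflect differently (kadanit, pizapgikrutovi), so the final letter is not what conditions the rule; the last vowel is.
"gibzeriz" has last vowel 'i'. The stems whose last vowel is 'i' (danit → kadanit, topiz → katopiz, sasmif → kasasmif) add the prefix ka-.
So gibzeriz → kagibzeriz.

kagibzeriz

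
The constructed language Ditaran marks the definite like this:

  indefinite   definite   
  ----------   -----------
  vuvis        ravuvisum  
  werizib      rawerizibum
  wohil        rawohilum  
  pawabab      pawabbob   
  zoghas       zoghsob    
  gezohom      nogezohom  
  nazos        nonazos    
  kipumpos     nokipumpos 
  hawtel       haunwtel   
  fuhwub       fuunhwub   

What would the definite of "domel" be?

werizib and pawabab both end in -b yet inflect differently (rawerizibum, pawabbob), so the final letter is not what conditions the rule; the last vowel is.
"domel" has last vowel 'e'. The one such stem in the data (hawtel → haunwtel) inserts -un- after the first vowel (as does fuhwub), so the same rule applies.
The other patterns: stems whose last vowel is 'i' add ra- … -um around the stem; stems whose last vowel is 'a' delete the last vowel and add -ob; stems whose last vowel is 'o' add the prefix no-.
So domel → dounmel.

dounmel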